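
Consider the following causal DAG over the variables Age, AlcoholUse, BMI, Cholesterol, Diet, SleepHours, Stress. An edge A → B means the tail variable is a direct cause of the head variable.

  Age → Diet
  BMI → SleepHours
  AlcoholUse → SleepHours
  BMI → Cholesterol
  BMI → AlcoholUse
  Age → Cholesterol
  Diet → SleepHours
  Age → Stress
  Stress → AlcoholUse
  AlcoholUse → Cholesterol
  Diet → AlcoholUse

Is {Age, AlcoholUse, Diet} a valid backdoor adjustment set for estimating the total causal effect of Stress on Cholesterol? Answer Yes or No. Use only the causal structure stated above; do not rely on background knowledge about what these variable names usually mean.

No

Backdoor paths from Stress to Cholesterol (paths whose first edge points into Stress):
  P1: Stress <- Age -> Diet -> AlcoholUse <- BMI -> Cholesterol
  P2: Stress <- Age -> Diet -> AlcoholUse -> SleepHours <- BMI -> Cholesterol
  P3: Stress <- Age -> Diet -> AlcoholUse -> Cholesterol
  P4: Stress <- Age -> Diet -> SleepHours <- BMI -> AlcoholUse -> Cholesterol
  P5: Stress <- Age -> Diet -> SleepHours <- BMI -> Cholesterol
  P6: Stress <- Age -> Diet -> SleepHours <- AlcoholUse <- BMI -> Cholesterol
  P7: Stress <- Age -> Diet -> SleepHours <- AlcoholUse -> Cholesterol
  P8: Stress <- Age -> Cholesterol
Condition 1 (no descendant of Stress in the set): FAILS — AlcoholUse is a descendant of Stress.
Condition 2 (every backdoor path blocked by {Age, AlcoholUse, Diet}):
  P1: blocked at fork node Age ∈ conditioning set.
  P2: blocked at fork node Age ∈ conditioning set.
  P3: blocked at fork node Age ∈ conditioning set.
  P4: blocked at fork node Age ∈ conditioning set.
  P5: blocked at fork node Age ∈ conditioning set.
  P6: blocked at fork node Age ∈ conditioning set.
  P7: blocked at fork node Age ∈ conditioning set.
  P8: blocked at fork node Age ∈ conditioning set.
{Age, AlcoholUse, Diet} does not satisfy the backdoor criterion.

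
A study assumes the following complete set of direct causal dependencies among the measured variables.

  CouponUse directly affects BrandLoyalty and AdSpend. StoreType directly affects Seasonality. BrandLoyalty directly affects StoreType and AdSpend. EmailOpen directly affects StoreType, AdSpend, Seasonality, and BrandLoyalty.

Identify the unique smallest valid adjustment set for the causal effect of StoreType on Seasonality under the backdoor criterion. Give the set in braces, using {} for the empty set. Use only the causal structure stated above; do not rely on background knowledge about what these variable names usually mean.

Variables eligible for adjustment (non-descendants of StoreType, excluding StoreType and Seasonality): {AdSpend, BrandLoyalty, CouponUse, EmailOpen}.
Backdoor paths from StoreType to Seasonality:
  P1: StoreType <- EmailOpen -> Seasonality
  P2: StoreType <- BrandLoyalty <- EmailOpen -> Seasonality
  P3: StoreType <- BrandLoyalty <- CouponUse -> AdSpend <- EmailOpen -> Seasonality
  P4: StoreType <- BrandLoyalty -> AdSpend <- EmailOpen -> Seasonality
The empty set is not sufficient: P1 (StoreType <- EmailOpen -> Seasonality) has no collider blocking it and no conditioned non-collider, so it is open.
Try {EmailOpen}:
  P1: blocked at fork node EmailOpen ∈ conditioning set.
  P2: blocked at fork node EmailOpen ∈ conditioning set.
  P3: blocked at collider AdSpend (neither it nor any descendant is in the conditioning set).
  P4: blocked at collider AdSpend (neither it nor any descendant is in the conditioning set).
{EmailOpen} contains no descendant of StoreType and blocks every backdoor path.
No other singleton works — e.g. {CouponUse} leaves P1 open — so {EmailOpen} is the unique smallest valid adjustment set.

{EmailOpen}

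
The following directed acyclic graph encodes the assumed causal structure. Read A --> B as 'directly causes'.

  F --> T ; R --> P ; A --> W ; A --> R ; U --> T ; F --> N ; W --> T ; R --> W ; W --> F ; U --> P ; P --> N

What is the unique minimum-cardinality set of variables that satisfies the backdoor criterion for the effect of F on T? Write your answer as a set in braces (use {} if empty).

{W}

Variables eligible for adjustment (non-descendants of F, excluding F and T): {A, P, R, U, W}.
Backdoor paths from F to T:
  P1: F <- W <- A -> R -> P <- U -> T
  P2: F <- W <- R -> P <- U -> T
  P3: F <- W -> T
The empty set is not sufficient: P3 (F <- W -> T) has no collider blocking it and no conditioned non-collider, so it is open.
Try {W}:
  P1: blocked at chain node W ∈ conditioning set.
  P2: blocked at chain node W ∈ conditioning set.
  P3: blocked at fork node W ∈ conditioning set.
{W} contains no descendant of F and blocks every backdoor path.
No other singleton works — e.g. {A} leaves P3 open — so {W} is the unique smallest valid adjustment set.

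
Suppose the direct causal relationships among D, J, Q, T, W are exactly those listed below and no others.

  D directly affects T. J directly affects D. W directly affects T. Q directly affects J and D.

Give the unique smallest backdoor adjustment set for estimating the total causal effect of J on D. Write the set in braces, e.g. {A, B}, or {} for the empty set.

Variables eligible for adjustment (non-descendants of J, excluding J and D): {Q, W}.
Backdoor paths from J to D:
  P1: J <- Q -> D
The empty set is not sufficient: P1 (J <- Q -> D) has no collider blocking it and no conditioned non-collider, so it is open.
Try {Q}:
  P1: blocked at fork node Q ∈ conditioning set.
{Q} contains no descendant of J and blocks every backdoor path.
No other singleton works — e.g. {W} leaves P1 open — so {Q} is the unique smallest valid adjustment set.

{Q}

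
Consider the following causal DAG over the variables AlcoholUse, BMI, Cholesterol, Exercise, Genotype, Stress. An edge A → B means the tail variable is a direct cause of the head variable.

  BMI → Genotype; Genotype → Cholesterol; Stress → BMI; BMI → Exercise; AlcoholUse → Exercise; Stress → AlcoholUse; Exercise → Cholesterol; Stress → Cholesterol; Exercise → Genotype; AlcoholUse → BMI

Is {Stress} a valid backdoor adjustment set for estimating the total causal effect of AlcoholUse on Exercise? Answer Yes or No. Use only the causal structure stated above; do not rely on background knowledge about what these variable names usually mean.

Backdoor paths from AlcoholUse to Exercise (paths whose first edge points into AlcoholUse):
  P1: AlcoholUse <- Stress -> BMI -> Exercise
  P2: AlcoholUse <- Stress -> BMI -> Genotype <- Exercise
  P3: AlcoholUse <- Stress -> BMI -> Genotype -> Cholesterol <- Exercise
  P4: AlcoholUse <- Stress -> Cholesterol <- Exercise
  P5: AlcoholUse <- Stress -> Cholesterol <- Genotype <- BMI -> Exercise
  P6: AlcoholUse <- Stress -> Cholesterol <- Genotype <- Exercise
Condition 1 (no descendant of AlcoholUse in the set): holds — descendants of AlcoholUse are {BMI, Cholesterol, Exercise, Genotype}; none are in {Stress}.
Condition 2 (every backdoor path blocked by {Stress}):
  P1: blocked at fork node Stress ∈ conditioning set.
  P2: blocked at fork node Stress ∈ conditioning set.
  P3: blocked at fork node Stress ∈ conditioning set.
  P4: blocked at fork node Stress ∈ conditioning set.
  P5: blocked at fork node Stress ∈ conditioning set.
  P6: blocked at fork node Stress ∈ conditioning set.
{Stress} satisfies the backdoor criterion.

Yes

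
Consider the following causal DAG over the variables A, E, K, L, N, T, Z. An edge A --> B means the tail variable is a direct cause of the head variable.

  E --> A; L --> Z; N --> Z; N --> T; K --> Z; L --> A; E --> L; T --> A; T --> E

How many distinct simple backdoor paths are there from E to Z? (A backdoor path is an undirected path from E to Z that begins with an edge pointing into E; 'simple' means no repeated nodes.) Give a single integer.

A backdoor path from E to Z is any simple undirected path whose first edge points into E (i.e. leaves E via a parent).
Parents of E: {T}.
Enumerating:
  P1: E <- T <- N -> Z
  P2: E <- T -> A <- L -> Z
That exhausts the simple backdoor paths. Count: 2.

2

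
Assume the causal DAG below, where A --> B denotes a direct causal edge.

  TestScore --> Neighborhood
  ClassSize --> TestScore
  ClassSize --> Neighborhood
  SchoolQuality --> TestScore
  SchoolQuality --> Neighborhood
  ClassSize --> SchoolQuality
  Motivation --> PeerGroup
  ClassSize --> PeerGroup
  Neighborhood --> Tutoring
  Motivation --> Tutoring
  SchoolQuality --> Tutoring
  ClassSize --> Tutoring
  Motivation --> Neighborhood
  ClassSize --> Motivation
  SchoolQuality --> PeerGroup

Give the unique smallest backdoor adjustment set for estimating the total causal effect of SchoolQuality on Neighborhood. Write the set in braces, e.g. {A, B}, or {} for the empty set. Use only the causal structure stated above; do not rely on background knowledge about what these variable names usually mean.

{ClassSize}

Variables eligible for adjustment (non-descendants of SchoolQuality, excluding SchoolQuality and Neighborhood): {ClassSize, Motivation}.
Backdoor paths from SchoolQuality to Neighborhood:
  P1: SchoolQuality <- ClassSize -> Motivation -> Neighborhood
  P2: SchoolQuality <- ClassSize -> Motivation -> Tutoring <- Neighborhood
  P3: SchoolQuality <- ClassSize -> TestScore -> Neighborhood
  P4: SchoolQuality <- ClassSize -> Neighborhood
  P5: SchoolQuality <- ClassSize -> Tutoring <- Motivation -> Neighborhood
  P6: SchoolQuality <- ClassSize -> Tutoring <- Neighborhood
  P7: SchoolQuality <- ClassSize -> PeerGroup <- Motivation -> Neighborhood
  P8: SchoolQuality <- ClassSize -> PeerGroup <- Motivation -> Tutoring <- Neighborhood
The empty set is not sufficient: P1 (SchoolQuality <- ClassSize -> Motivation -> Neighborhood) has no collider blocking it and no conditioned non-collider, so it is open.
Try {ClassSize}:
  P1: blocked at fork node ClassSize ∈ conditioning set.
  P2: blocked at fork node ClassSize ∈ conditioning set.
  P3: blocked at fork node ClassSize ∈ conditioning set.
  P4: blocked at fork node ClassSize ∈ conditioning set.
  P5: blocked at fork node ClassSize ∈ conditioning set.
  P6: blocked at fork node ClassSize ∈ conditioning set.
  P7: blocked at fork node ClassSize ∈ conditioning set.
  P8: blocked at fork node ClassSize ∈ conditioning set.
{ClassSize} contains no descendant of SchoolQuality and blocks every backdoor path.
No other singleton works — e.g. {Motivation} leaves P3 open — so {ClassSize} is the unique smallest valid adjustment set.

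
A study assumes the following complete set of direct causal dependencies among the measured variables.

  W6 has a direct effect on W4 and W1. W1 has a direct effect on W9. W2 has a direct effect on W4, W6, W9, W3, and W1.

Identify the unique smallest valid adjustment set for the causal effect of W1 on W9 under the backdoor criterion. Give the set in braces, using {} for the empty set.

Variables eligible for adjustment (non-descendants of W1, excluding W1 and W9): {W2, W3, W4, W6}.
Backdoor paths from W1 to W9:
  P1: W1 <- W2 -> W9
  P2: W1 <- W6 <- W2 -> W9
  P3: W1 <- W6 -> W4 <- W2 -> W9
The empty set is not sufficient: P1 (W1 <- W2 -> W9) has no collider blocking it and no conditioned non-collider, so it is open.
Try {W2}:
  P1: blocked at fork node W2 ∈ conditioning set.
  P2: blocked at fork node W2 ∈ conditioning set.
  P3: blocked at collider W4 (neither it nor any descendant is in the conditioning set).
{W2} contains no descendant of W1 and blocks every backdoor path.
No other singleton works — e.g. {W6} leaves P1 open — so {W2} is the unique smallest valid adjustment set.

{W2}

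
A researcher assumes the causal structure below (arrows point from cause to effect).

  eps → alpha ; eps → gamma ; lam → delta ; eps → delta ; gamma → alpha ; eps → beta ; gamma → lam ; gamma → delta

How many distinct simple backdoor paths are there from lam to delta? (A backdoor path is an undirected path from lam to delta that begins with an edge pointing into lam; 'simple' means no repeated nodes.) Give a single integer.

3

A backdoor path from lam to delta is any simple undirected path whose first edge points into lam (i.e. leaves lam via a parent).
Parents of lam: {gamma}.
Enumerating:
  P1: lam <- gamma <- eps -> delta
  P2: lam <- gamma -> delta
  P3: lam <- gamma -> alpha <- eps -> delta
That exhausts the simple backdoor paths. Count: 3.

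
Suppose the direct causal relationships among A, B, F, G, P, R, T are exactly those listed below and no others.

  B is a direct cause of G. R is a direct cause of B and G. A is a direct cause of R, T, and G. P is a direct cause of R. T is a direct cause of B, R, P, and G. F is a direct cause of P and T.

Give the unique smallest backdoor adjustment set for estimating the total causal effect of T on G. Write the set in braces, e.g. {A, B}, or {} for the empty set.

Variables eligible for adjustment (non-descendants of T, excluding T and G): {A, F}.
Backdoor paths from T to G:
  P1: T <- A -> R -> B -> G
  P2: T <- A -> R -> G
  P3: T <- A -> G
  P4: T <- F -> P -> R <- A -> G
  P5: T <- F -> P -> R -> B -> G
  P6: T <- F -> P -> R -> G
The empty set is not sufficient: P1 (T <- A -> R -> B -> G) has no collider blocking it and no conditioned non-collider, so it is open.
Try {A, F}:
  P1: blocked at fork node A ∈ conditioning set.
  P2: blocked at fork node A ∈ conditioning set.
  P3: blocked at fork node A ∈ conditioning set.
  P4: blocked at fork node F ∈ conditioning set.
  P5: blocked at fork node F ∈ conditioning set.
  P6: blocked at fork node F ∈ conditioning set.
{A, F} contains no descendant of T and blocks every backdoor path.
Every element of {A, F} is needed (dropping A leaves P1 open; dropping F leaves P5 open), so no proper subset is valid.
Among all size-2 subsets of the eligible variables, only {A, F} blocks every backdoor path, so it is the unique smallest valid adjustment set.

{A, F}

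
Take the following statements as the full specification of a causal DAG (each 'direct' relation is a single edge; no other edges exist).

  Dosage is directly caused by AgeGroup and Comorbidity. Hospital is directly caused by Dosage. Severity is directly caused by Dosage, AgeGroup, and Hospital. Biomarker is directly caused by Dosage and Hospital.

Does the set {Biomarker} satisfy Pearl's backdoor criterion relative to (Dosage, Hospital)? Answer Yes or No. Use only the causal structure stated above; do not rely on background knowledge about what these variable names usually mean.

No

Backdoor paths from Dosage to Hospital (paths whose first edge points into Dosage):
  P1: Dosage <- AgeGroup -> Severity <- Hospital
Condition 1 (no descendant of Dosage in the set): FAILS — Biomarker is a descendant of Dosage.
Condition 2 (every backdoor path blocked by {Biomarker}):
  P1: blocked at collider Severity (neither it nor any descendant is in the conditioning set).
{Biomarker} does not satisfy the backdoor criterion.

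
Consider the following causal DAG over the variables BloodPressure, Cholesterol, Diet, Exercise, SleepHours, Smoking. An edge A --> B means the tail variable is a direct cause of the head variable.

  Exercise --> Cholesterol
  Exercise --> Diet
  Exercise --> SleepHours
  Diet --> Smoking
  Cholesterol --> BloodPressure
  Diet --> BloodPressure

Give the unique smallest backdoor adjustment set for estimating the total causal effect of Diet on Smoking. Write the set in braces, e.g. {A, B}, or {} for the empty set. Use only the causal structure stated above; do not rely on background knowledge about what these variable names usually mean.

Variables eligible for adjustment (non-descendants of Diet, excluding Diet and Smoking): {Cholesterol, Exercise, SleepHours}.
Backdoor paths from Diet to Smoking:
  (none)
With no backdoor paths the empty set already satisfies the criterion, and it is trivially minimal.

{}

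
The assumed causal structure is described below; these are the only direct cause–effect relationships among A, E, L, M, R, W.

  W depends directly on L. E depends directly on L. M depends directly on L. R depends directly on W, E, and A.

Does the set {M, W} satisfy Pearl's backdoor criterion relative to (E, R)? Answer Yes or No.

Backdoor paths from E to R (paths whose first edge points into E):
  P1: E <- L -> W -> R
Condition 1 (no descendant of E in the set): holds — descendants of E are {R}; none are in {M, W}.
Condition 2 (every backdoor path blocked by {M, W}):
  P1: blocked at chain node W ∈ conditioning set.
{M, W} satisfies the backdoor criterion.

Yes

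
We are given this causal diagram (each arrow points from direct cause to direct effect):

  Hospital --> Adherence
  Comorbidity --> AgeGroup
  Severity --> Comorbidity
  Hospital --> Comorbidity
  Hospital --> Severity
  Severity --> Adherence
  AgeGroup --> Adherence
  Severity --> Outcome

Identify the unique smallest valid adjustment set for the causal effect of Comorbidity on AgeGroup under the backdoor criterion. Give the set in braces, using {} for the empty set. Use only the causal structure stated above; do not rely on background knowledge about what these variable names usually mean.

Variables eligible for adjustment (non-descendants of Comorbidity, excluding Comorbidity and AgeGroup): {Hospital, Outcome, Severity}.
Backdoor paths from Comorbidity to AgeGroup:
  P1: Comorbidity <- Hospital -> Severity -> Adherence <- AgeGroup
  P2: Comorbidity <- Hospital -> Adherence <- AgeGroup
  P3: Comorbidity <- Severity <- Hospital -> Adherence <- AgeGroup
  P4: Comorbidity <- Severity -> Adherence <- AgeGroup
Each backdoor path contains an unconditioned collider, so every path is already blocked with the empty conditioning set:
  P1: blocked at collider Adherence (neither it nor any descendant is in the conditioning set).
  P2: blocked at collider Adherence (neither it nor any descendant is in the conditioning set).
  P3: blocked at collider Adherence (neither it nor any descendant is in the conditioning set).
  P4: blocked at collider Adherence (neither it nor any descendant is in the conditioning set).
The empty set is therefore the unique smallest valid set.

{}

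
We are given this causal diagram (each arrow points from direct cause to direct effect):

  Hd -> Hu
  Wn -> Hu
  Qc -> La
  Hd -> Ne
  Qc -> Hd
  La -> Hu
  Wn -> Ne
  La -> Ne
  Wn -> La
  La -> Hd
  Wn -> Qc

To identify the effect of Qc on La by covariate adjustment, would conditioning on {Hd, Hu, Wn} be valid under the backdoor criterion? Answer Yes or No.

No

Backdoor paths from Qc to La (paths whose first edge points into Qc):
  P1: Qc <- Wn -> La
  P2: Qc <- Wn -> Ne <- La
  P3: Qc <- Wn -> Ne <- Hd <- La
  P4: Qc <- Wn -> Ne <- Hd -> Hu <- La
  P5: Qc <- Wn -> Hu <- La
  P6: Qc <- Wn -> Hu <- Hd <- La
  P7: Qc <- Wn -> Hu <- Hd -> Ne <- La
Condition 1 (no descendant of Qc in the set): FAILS — Hd and Hu are descendants of Qc.
Condition 2 (every backdoor path blocked by {Hd, Hu, Wn}):
  P1: blocked at fork node Wn ∈ conditioning set.
  P2: blocked at fork node Wn ∈ conditioning set.
  P3: blocked at fork node Wn ∈ conditioning set.
  P4: blocked at fork node Wn ∈ conditioning set.
  P5: blocked at fork node Wn ∈ conditioning set.
  P6: blocked at fork node Wn ∈ conditioning set.
  P7: blocked at fork node Wn ∈ conditioning set.
{Hd, Hu, Wn} does not satisfy the backdoor criterion.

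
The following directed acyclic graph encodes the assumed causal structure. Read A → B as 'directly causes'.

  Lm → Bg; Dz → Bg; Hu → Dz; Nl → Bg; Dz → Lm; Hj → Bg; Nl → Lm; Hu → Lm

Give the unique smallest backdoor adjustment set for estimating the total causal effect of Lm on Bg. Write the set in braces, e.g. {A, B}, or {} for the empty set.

{Dz, Nl}

Variables eligible for adjustment (non-descendants of Lm, excluding Lm and Bg): {Dz, Hj, Hu, Nl}.
Backdoor paths from Lm to Bg:
  P1: Lm <- Hu -> Dz -> Bg
  P2: Lm <- Dz -> Bg
  P3: Lm <- Nl -> Bg
The empty set is not sufficient: P1 (Lm <- Hu -> Dz -> Bg) has no collider blocking it and no conditioned non-collider, so it is open.
Try {Dz, Nl}:
  P1: blocked at chain node Dz ∈ conditioning set.
  P2: blocked at fork node Dz ∈ conditioning set.
  P3: blocked at fork node Nl ∈ conditioning set.
{Dz, Nl} contains no descendant of Lm and blocks every backdoor path.
Every element of {Dz, Nl} is needed (dropping Dz leaves P1 open; dropping Nl leaves P3 open), so no proper subset is valid.
Among all size-2 subsets of the eligible variables, only {Dz, Nl} blocks every backdoor path, so it is the unique smallest valid adjustment set.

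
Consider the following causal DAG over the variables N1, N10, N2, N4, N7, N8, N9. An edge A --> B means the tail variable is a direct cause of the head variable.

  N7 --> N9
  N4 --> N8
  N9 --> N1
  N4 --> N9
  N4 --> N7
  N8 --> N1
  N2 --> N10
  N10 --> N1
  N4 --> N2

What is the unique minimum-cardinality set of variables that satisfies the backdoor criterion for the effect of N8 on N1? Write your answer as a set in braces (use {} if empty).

{N4}

Variables eligible for adjustment (non-descendants of N8, excluding N8 and N1): {N10, N2, N4, N7, N9}.
Backdoor paths from N8 to N1:
  P1: N8 <- N4 -> N7 -> N9 -> N1
  P2: N8 <- N4 -> N2 -> N10 -> N1
  P3: N8 <- N4 -> N9 -> N1
The empty set is not sufficient: P1 (N8 <- N4 -> N7 -> N9 -> N1) has no collider blocking it and no conditioned non-collider, so it is open.
Try {N4}:
  P1: blocked at fork node N4 ∈ conditioning set.
  P2: blocked at fork node N4 ∈ conditioning set.
  P3: blocked at fork node N4 ∈ conditioning set.
{N4} contains no descendant of N8 and blocks every backdoor path.
No other singleton works — e.g. {N7} leaves P2 open — so {N4} is the unique smallest valid adjustment set.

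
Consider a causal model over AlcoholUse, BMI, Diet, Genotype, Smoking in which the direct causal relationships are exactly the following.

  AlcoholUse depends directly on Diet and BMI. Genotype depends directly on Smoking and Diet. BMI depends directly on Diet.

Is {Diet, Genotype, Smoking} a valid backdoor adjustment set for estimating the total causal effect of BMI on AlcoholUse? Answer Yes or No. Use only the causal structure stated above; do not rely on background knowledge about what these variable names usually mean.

Backdoor paths from BMI to AlcoholUse (paths whose first edge points into BMI):
  P1: BMI <- Diet -> AlcoholUse
Condition 1 (no descendant of BMI in the set): holds — descendants of BMI are {AlcoholUse}; none are in {Diet, Genotype, Smoking}.
Condition 2 (every backdoor path blocked by {Diet, Genotype, Smoking}):
  P1: blocked at fork node Diet ∈ conditioning set.
{Diet, Genotype, Smoking} satisfies the backdoor criterion.

Yes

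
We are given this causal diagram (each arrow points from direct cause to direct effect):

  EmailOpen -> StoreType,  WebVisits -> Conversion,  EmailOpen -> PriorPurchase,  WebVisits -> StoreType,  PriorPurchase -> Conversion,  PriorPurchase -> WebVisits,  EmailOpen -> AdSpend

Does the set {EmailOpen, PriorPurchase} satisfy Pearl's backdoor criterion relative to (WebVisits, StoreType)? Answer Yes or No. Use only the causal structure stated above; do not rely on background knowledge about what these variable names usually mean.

Backdoor paths from WebVisits to StoreType (paths whose first edge points into WebVisits):
  P1: WebVisits <- PriorPurchase <- EmailOpen -> StoreType
Condition 1 (no descendant of WebVisits in the set): holds — descendants of WebVisits are {Conversion, StoreType}; none are in {EmailOpen, PriorPurchase}.
Condition 2 (every backdoor path blocked by {EmailOpen, PriorPurchase}):
  P1: blocked at chain node PriorPurchase ∈ conditioning set.
{EmailOpen, PriorPurchase} satisfies the backdoor criterion.

Yes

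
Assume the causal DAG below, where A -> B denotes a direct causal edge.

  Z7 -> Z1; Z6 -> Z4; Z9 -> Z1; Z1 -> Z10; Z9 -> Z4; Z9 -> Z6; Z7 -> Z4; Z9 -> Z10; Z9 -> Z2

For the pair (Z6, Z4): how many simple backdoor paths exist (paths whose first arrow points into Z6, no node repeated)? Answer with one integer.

3

A backdoor path from Z6 to Z4 is any simple undirected path whose first edge points into Z6 (i.e. leaves Z6 via a parent).
Parents of Z6: {Z9}.
Enumerating:
  P1: Z6 <- Z9 -> Z4
  P2: Z6 <- Z9 -> Z1 <- Z7 -> Z4
  P3: Z6 <- Z9 -> Z10 <- Z1 <- Z7 -> Z4
That exhausts the simple backdoor paths. Count: 3.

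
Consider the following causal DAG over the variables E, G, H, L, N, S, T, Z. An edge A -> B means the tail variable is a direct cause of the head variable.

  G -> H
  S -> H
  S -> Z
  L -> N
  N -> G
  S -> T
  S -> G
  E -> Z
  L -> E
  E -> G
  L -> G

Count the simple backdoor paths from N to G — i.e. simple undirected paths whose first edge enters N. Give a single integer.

4

A backdoor path from N to G is any simple undirected path whose first edge points into N (i.e. leaves N via a parent).
Parents of N: {L}.
Enumerating:
  P1: N <- L -> E -> G
  P2: N <- L -> E -> Z <- S -> G
  P3: N <- L -> E -> Z <- S -> H <- G
  P4: N <- L -> G
That exhausts the simple backdoor paths. Count: 4.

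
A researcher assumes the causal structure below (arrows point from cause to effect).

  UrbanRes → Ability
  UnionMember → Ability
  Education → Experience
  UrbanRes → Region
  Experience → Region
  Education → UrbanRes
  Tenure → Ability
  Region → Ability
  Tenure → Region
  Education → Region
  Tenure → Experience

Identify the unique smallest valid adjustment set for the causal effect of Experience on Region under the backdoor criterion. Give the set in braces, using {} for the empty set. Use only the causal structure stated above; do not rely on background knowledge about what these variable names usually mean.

{Education, Tenure}

Variables eligible for adjustment (non-descendants of Experience, excluding Experience and Region): {Education, Tenure, UnionMember, UrbanRes}.
Backdoor paths from Experience to Region:
  P1: Experience <- Education -> UrbanRes -> Region
  P2: Experience <- Education -> UrbanRes -> Ability <- Tenure -> Region
  P3: Experience <- Education -> UrbanRes -> Ability <- Region
  P4: Experience <- Education -> Region
  P5: Experience <- Tenure -> Region
  P6: Experience <- Tenure -> Ability <- UrbanRes <- Education -> Region
  P7: Experience <- Tenure -> Ability <- UrbanRes -> Region
  P8: Experience <- Tenure -> Ability <- Region
The empty set is not sufficient: P1 (Experience <- Education -> UrbanRes -> Region) has no collider blocking it and no conditioned non-collider, so it is open.
Try {Education, Tenure}:
  P1: blocked at fork node Education ∈ conditioning set.
  P2: blocked at fork node Education ∈ conditioning set.
  P3: blocked at fork node Education ∈ conditioning set.
  P4: blocked at fork node Education ∈ conditioning set.
  P5: blocked at fork node Tenure ∈ conditioning set.
  P6: blocked at fork node Tenure ∈ conditioning set.
  P7: blocked at fork node Tenure ∈ conditioning set.
  P8: blocked at fork node Tenure ∈ conditioning set.
{Education, Tenure} contains no descendant of Experience and blocks every backdoor path.
Every element of {Education, Tenure} is needed (dropping Education leaves P1 open; dropping Tenure leaves P5 open), so no proper subset is valid.
Among all size-2 subsets of the eligible variables, only {Education, Tenure} blocks every backdoor path, so it is the unique smallest valid adjustment set.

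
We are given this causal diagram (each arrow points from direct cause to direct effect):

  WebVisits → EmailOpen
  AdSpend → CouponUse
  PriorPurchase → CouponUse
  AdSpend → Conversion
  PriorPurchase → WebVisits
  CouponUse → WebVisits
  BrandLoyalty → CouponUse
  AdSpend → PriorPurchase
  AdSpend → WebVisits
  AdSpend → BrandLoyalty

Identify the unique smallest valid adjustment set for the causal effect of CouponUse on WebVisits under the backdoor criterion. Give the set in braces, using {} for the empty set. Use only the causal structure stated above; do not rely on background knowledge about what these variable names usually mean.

Variables eligible for adjustment (non-descendants of CouponUse, excluding CouponUse and WebVisits): {AdSpend, BrandLoyalty, Conversion, PriorPurchase}.
Backdoor paths from CouponUse to WebVisits:
  P1: CouponUse <- AdSpend -> PriorPurchase -> WebVisits
  P2: CouponUse <- AdSpend -> WebVisits
  P3: CouponUse <- BrandLoyalty <- AdSpend -> PriorPurchase -> WebVisits
  P4: CouponUse <- BrandLoyalty <- AdSpend -> WebVisits
  P5: CouponUse <- PriorPurchase <- AdSpend -> WebVisits
  P6: CouponUse <- PriorPurchase -> WebVisits
The empty set is not sufficient: P1 (CouponUse <- AdSpend -> PriorPurchase -> WebVisits) has no collider blocking it and no conditioned non-collider, so it is open.
Try {AdSpend, PriorPurchase}:
  P1: blocked at fork node AdSpend ∈ conditioning set.
  P2: blocked at fork node AdSpend ∈ conditioning set.
  P3: blocked at fork node AdSpend ∈ conditioning set.
  P4: blocked at fork node AdSpend ∈ conditioning set.
  P5: blocked at chain node PriorPurchase ∈ conditioning set.
  P6: blocked at fork node PriorPurchase ∈ conditioning set.
{AdSpend, PriorPurchase} contains no descendant of CouponUse and blocks every backdoor path.
Every element of {AdSpend, PriorPurchase} is needed (dropping AdSpend leaves P2 open; dropping PriorPurchase leaves P6 open), so no proper subset is valid.
Among all size-2 subsets of the eligible variables, only {AdSpend, PriorPurchase} blocks every backdoor path, so it is the unique smallest valid adjustment set.

{AdSpend, PriorPurchase}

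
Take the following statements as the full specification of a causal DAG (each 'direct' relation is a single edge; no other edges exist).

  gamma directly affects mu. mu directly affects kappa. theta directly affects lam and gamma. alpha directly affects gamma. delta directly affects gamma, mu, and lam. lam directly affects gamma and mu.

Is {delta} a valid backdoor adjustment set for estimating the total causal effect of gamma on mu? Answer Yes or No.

Backdoor paths from gamma to mu (paths whose first edge points into gamma):
  P1: gamma <- theta -> lam <- delta -> mu
  P2: gamma <- theta -> lam -> mu
  P3: gamma <- delta -> lam -> mu
  P4: gamma <- delta -> mu
  P5: gamma <- lam <- delta -> mu
  P6: gamma <- lam -> mu
Condition 1 (no descendant of gamma in the set): holds — descendants of gamma are {kappa, mu}; none are in {delta}.
Condition 2 (every backdoor path blocked by {delta}):
  P1: blocked at collider lam (neither it nor any descendant is in the conditioning set).
  P2: open — no interior node is in the conditioning set.
  P3: blocked at fork node delta ∈ conditioning set.
  P4: blocked at fork node delta ∈ conditioning set.
  P5: blocked at fork node delta ∈ conditioning set.
  P6: open — no interior node is in the conditioning set.
{delta} does not satisfy the backdoor criterion.

No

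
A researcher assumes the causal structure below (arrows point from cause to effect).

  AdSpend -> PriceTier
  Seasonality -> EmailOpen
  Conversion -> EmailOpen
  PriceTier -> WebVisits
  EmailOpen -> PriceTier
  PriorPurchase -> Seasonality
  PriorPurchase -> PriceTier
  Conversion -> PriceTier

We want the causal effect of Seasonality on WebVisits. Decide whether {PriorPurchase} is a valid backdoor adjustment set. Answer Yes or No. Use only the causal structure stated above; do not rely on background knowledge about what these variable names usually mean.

Yes

Backdoor paths from Seasonality to WebVisits (paths whose first edge points into Seasonality):
  P1: Seasonality <- PriorPurchase -> PriceTier -> WebVisits
Condition 1 (no descendant of Seasonality in the set): holds — descendants of Seasonality are {EmailOpen, PriceTier, WebVisits}; none are in {PriorPurchase}.
Condition 2 (every backdoor path blocked by {PriorPurchase}):
  P1: blocked at fork node PriorPurchase ∈ conditioning set.
{PriorPurchase} satisfies the backdoor criterion.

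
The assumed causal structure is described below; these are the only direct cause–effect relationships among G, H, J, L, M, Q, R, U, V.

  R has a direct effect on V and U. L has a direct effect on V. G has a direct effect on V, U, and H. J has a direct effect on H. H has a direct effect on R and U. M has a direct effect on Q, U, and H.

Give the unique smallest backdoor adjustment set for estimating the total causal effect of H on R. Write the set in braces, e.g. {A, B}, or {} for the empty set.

Variables eligible for adjustment (non-descendants of H, excluding H and R): {G, J, L, M, Q}.
Backdoor paths from H to R:
  P1: H <- M -> U <- G -> V <- R
  P2: H <- M -> U <- R
  P3: H <- G -> V <- R
  P4: H <- G -> U <- R
Each backdoor path contains an unconditioned collider, so every path is already blocked with the empty conditioning set:
  P1: blocked at collider U (neither it nor any descendant is in the conditioning set).
  P2: blocked at collider U (neither it nor any descendant is in the conditioning set).
  P3: blocked at collider V (neither it nor any descendant is in the conditioning set).
  P4: blocked at collider U (neither it nor any descendant is in the conditioning set).
The empty set is therefore the unique smallest valid set.

{}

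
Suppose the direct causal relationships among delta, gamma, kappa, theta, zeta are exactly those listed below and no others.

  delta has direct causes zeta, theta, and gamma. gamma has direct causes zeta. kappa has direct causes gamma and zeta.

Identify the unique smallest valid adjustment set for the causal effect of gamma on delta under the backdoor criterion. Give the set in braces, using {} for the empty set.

Variables eligible for adjustment (non-descendants of gamma, excluding gamma and delta): {theta, zeta}.
Backdoor paths from gamma to delta:
  P1: gamma <- zeta -> delta
The empty set is not sufficient: P1 (gamma <- zeta -> delta) has no collider blocking it and no conditioned non-collider, so it is open.
Try {zeta}:
  P1: blocked at fork node zeta ∈ conditioning set.
{zeta} contains no descendant of gamma and blocks every backdoor path.
No other singleton works — e.g. {theta} leaves P1 open — so {zeta} is the unique smallest valid adjustment set.

{zeta}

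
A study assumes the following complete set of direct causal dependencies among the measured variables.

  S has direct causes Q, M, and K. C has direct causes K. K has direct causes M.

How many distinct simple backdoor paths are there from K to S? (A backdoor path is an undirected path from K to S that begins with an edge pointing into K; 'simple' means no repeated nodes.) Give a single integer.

A backdoor path from K to S is any simple undirected path whose first edge points into K (i.e. leaves K via a parent).
Parents of K: {M}.
Enumerating:
  P1: K <- M -> S
That exhausts the simple backdoor paths. Count: 1.

1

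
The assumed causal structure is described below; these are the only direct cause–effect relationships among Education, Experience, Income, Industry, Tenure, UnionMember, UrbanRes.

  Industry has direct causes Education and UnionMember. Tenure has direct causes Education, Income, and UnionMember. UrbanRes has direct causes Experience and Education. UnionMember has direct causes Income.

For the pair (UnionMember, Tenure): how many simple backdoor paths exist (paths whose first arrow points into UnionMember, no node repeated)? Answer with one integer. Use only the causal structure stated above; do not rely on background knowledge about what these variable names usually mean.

1

A backdoor path from UnionMember to Tenure is any simple undirected path whose first edge points into UnionMember (i.e. leaves UnionMember via a parent).
Parents of UnionMember: {Income}.
Enumerating:
  P1: UnionMember <- Income -> Tenure
That exhausts the simple backdoor paths. Count: 1.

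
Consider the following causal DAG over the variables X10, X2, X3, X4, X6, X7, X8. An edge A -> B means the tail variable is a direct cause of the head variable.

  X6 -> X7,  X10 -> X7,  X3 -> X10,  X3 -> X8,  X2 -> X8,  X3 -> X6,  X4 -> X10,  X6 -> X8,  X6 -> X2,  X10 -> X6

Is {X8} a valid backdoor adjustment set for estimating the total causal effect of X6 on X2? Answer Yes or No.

No

Backdoor paths from X6 to X2 (paths whose first edge points into X6):
  P1: X6 <- X3 -> X8 <- X2
  P2: X6 <- X10 <- X3 -> X8 <- X2
Condition 1 (no descendant of X6 in the set): FAILS — X8 is a descendant of X6.
Condition 2 (every backdoor path blocked by {X8}):
  P1: open — collider(s) X8 are conditioned on (or have a conditioned descendant) and no non-collider on the path is in the set.
  P2: open — collider(s) X8 are conditioned on (or have a conditioned descendant) and no non-collider on the path is in the set.
{X8} does not satisfy the backdoor criterion.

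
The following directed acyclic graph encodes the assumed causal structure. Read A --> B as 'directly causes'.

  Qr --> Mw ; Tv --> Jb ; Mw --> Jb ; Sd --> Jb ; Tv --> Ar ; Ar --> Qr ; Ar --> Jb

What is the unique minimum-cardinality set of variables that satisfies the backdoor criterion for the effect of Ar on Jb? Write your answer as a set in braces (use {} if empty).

Variables eligible for adjustment (non-descendants of Ar, excluding Ar and Jb): {Sd, Tv}.
Backdoor paths from Ar to Jb:
  P1: Ar <- Tv -> Jb
The empty set is not sufficient: P1 (Ar <- Tv -> Jb) has no collider blocking it and no conditioned non-collider, so it is open.
Try {Tv}:
  P1: blocked at fork node Tv ∈ conditioning set.
{Tv} contains no descendant of Ar and blocks every backdoor path.
No other singleton works — e.g. {Sd} leaves P1 open — so {Tv} is the unique smallest valid adjustment set.

{Tv}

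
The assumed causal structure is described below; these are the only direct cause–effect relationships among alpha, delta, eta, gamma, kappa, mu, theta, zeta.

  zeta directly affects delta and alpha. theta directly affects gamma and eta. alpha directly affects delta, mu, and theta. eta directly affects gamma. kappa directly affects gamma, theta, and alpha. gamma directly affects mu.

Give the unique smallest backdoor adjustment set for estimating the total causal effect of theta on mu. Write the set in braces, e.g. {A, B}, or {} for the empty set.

{alpha, kappa}

Variables eligible for adjustment (non-descendants of theta, excluding theta and mu): {alpha, delta, kappa, zeta}.
Backdoor paths from theta to mu:
  P1: theta <- kappa -> alpha -> mu
  P2: theta <- kappa -> gamma -> mu
  P3: theta <- alpha <- kappa -> gamma -> mu
  P4: theta <- alpha -> mu
The empty set is not sufficient: P1 (theta <- kappa -> alpha -> mu) has no collider blocking it and no conditioned non-collider, so it is open.
Try {alpha, kappa}:
  P1: blocked at fork node kappa ∈ conditioning set.
  P2: blocked at fork node kappa ∈ conditioning set.
  P3: blocked at chain node alpha ∈ conditioning set.
  P4: blocked at fork node alpha ∈ conditioning set.
{alpha, kappa} contains no descendant of theta and blocks every backdoor path.
Every element of {alpha, kappa} is needed (dropping alpha leaves P4 open; dropping kappa leaves P2 open), so no proper subset is valid.
Among all size-2 subsets of the eligible variables, only {alpha, kappa} blocks every backdoor path, so it is the unique smallest valid adjustment set.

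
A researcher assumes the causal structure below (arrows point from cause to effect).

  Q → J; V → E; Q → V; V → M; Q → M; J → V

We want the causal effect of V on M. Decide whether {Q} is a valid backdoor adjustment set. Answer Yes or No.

Yes

Backdoor paths from V to M (paths whose first edge points into V):
  P1: V <- Q -> M
  P2: V <- J <- Q -> M
Condition 1 (no descendant of V in the set): holds — descendants of V are {E, M}; none are in {Q}.
Condition 2 (every backdoor path blocked by {Q}):
  P1: blocked at fork node Q ∈ conditioning set.
  P2: blocked at fork node Q ∈ conditioning set.
{Q} satisfies the backdoor criterion.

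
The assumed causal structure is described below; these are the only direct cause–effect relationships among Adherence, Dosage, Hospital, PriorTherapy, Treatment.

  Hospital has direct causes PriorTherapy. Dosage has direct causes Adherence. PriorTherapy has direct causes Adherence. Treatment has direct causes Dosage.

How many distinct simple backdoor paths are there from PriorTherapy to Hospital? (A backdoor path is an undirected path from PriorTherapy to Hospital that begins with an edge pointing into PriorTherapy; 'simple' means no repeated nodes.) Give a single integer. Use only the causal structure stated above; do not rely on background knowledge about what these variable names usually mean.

A backdoor path from PriorTherapy to Hospital is any simple undirected path whose first edge points into PriorTherapy (i.e. leaves PriorTherapy via a parent).
Parents of PriorTherapy: {Adherence}.
No simple path from any parent of PriorTherapy reaches Hospital without revisiting PriorTherapy, so there are no backdoor paths.

0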